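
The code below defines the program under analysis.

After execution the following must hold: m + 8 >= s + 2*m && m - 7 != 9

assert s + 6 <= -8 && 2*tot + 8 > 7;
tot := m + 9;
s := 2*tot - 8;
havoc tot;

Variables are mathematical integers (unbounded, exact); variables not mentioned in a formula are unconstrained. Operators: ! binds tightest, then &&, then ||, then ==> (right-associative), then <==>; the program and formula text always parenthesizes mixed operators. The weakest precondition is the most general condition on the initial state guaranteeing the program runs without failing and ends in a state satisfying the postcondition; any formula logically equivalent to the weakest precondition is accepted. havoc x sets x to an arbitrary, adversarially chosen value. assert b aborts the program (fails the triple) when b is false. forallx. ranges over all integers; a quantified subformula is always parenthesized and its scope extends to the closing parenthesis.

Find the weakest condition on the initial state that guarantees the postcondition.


Working backward. After the program, the postcondition m + 8 >= s + 2*m && m - 7 != 9 must hold; in canonical form it is m + s <= 8 && m != 16.
Before havoc tot: m + s <= 8 && m != 16
Before s := 2*tot - 8: m + 2*tot <= 16 && m != 16
Before tot := m + 9: 3*m <= -2 && m != 16
Before assert s + 6 <= -8 && 2*tot + 8 > 7: s <= -14 && 2*tot > -1 && 3*m <= -2 && m != 16
Answer: WP = s <= -14 && 2*tot > -1 && 3*m <= -2 && m != 16


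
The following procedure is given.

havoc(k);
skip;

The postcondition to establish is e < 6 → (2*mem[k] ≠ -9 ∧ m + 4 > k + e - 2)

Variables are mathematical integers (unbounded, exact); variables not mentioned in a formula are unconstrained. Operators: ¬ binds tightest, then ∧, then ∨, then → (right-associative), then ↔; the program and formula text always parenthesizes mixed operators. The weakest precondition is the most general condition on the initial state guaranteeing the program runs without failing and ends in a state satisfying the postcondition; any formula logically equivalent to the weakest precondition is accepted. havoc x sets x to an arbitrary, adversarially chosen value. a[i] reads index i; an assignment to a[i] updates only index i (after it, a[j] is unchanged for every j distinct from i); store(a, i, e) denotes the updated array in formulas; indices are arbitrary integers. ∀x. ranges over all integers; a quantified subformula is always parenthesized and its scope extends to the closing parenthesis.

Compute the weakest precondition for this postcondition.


Working backward. After the program, the postcondition e < 6 → (2*mem[k] ≠ -9 ∧ m + 4 > k + e - 2) must hold; in canonical form it is e < 6 → (2*mem[k] ≠ -9 ∧ m > e + k - 6).
Before skip: e < 6 → (2*mem[k] ≠ -9 ∧ m > e + k - 6)
Before havoc k: ∀k_1. (e < 6 → (2*mem[k_1] ≠ -9 ∧ m > e + k_1 - 6))
Answer: WP = ∀k_1. (e < 6 → (2*mem[k_1] ≠ -9 ∧ m > e + k_1 - 6))


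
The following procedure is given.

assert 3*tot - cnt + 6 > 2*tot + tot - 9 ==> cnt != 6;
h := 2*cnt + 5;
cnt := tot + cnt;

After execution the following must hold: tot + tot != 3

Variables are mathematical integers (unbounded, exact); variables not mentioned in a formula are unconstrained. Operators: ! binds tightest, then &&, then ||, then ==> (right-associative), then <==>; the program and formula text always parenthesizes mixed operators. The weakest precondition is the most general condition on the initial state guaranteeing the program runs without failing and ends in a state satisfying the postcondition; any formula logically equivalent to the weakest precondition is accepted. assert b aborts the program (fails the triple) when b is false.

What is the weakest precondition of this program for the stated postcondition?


Working backward. After the program, the postcondition tot + tot != 3 must hold; in canonical form it is 2*tot != 3.
Before cnt := tot + cnt: 2*tot != 3
Before h := 2*cnt + 5: 2*tot != 3
Before assert 3*tot - cnt + 6 > 2*tot + tot - 9 ==> cnt != 6: (cnt < 15 ==> cnt != 6) && 2*tot != 3
Answer: WP = (cnt < 15 ==> cnt != 6) && 2*tot != 3


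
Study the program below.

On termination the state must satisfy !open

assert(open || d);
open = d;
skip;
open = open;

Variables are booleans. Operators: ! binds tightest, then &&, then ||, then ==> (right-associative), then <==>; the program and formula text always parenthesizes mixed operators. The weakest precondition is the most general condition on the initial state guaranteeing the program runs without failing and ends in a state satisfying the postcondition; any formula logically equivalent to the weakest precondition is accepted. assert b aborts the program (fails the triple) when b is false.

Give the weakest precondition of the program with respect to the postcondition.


Working backward. After the program, !open must hold.
Before open := open: !open
Before skip: !open
Before open := d: !d
Before assert open || d: (open || d) && (!d)
Answer: WP = (open || d) && (!d)


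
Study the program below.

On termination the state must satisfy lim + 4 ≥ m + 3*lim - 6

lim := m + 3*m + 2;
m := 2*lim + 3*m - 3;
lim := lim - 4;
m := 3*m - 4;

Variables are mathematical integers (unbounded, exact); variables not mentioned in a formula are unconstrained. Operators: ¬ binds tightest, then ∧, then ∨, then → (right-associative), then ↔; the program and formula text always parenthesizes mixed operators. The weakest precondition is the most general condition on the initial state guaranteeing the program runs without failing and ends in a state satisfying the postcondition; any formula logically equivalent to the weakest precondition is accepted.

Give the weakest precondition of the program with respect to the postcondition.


Working backward. After the program, the postcondition lim + 4 ≥ m + 3*lim - 6 must hold; in canonical form it is 2*lim + m ≤ 10.
Before m := 3*m - 4: 2*lim + 3*m ≤ 14
Before lim := lim - 4: 2*lim + 3*m ≤ 22
Before m := 2*lim + 3*m - 3: 8*lim + 9*m ≤ 31
Before lim := m + 3*m + 2: 41*m ≤ 15
Answer: WP = 41*m ≤ 15


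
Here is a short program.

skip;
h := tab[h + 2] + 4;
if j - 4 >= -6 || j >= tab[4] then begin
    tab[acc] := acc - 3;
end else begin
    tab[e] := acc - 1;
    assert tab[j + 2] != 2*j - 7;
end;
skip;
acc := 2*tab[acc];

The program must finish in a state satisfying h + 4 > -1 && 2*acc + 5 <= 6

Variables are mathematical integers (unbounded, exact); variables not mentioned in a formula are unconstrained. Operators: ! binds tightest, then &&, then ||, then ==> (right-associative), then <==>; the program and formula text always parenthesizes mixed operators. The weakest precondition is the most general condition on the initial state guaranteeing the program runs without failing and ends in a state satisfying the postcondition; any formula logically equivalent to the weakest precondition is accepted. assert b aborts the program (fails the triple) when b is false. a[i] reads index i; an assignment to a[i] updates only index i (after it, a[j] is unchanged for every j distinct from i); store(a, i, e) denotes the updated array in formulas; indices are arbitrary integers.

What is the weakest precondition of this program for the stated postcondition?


Working backward. After the program, the postcondition h + 4 > -1 && 2*acc + 5 <= 6 must hold; in canonical form it is h > -5 && 2*acc <= 1.
Before acc := 2*tab[acc]: h > -5 && 4*tab[acc] <= 1
Before skip: h > -5 && 4*tab[acc] <= 1
Then branch requires h > -5 && 4*store(tab, acc, acc - 3)[acc] <= 1; else branch requires store(tab, e, acc - 1)[j + 2] != 2*j - 7 && h > -5 && 4*store(tab, e, acc - 1)[acc] <= 1.
Before the if: ((j >= -2 || j >= tab[4]) ==> (h > -5 && 4*store(tab, acc, acc - 3)[acc] <= 1)) && ((!(j >= -2 || j >= tab[4])) ==> (store(tab, e, acc - 1)[j + 2] != 2*j - 7 && h > -5 && 4*store(tab, e, acc - 1)[acc] <= 1))
Before h := tab[h + 2] + 4: ((j >= -2 || j >= tab[4]) ==> (tab[h + 2] > -9 && 4*store(tab, acc, acc - 3)[acc] <= 1)) && ((!(j >= -2 || j >= tab[4])) ==> (store(tab, e, acc - 1)[j + 2] != 2*j - 7 && tab[h + 2] > -9 && 4*store(tab, e, acc - 1)[acc] <= 1))
Before skip: ((j >= -2 || j >= tab[4]) ==> (tab[h + 2] > -9 && 4*store(tab, acc, acc - 3)[acc] <= 1)) && ((!(j >= -2 || j >= tab[4])) ==> (store(tab, e, acc - 1)[j + 2] != 2*j - 7 && tab[h + 2] > -9 && 4*store(tab, e, acc - 1)[acc] <= 1))
Answer: WP = ((j >= -2 || j >= tab[4]) ==> (tab[h + 2] > -9 && 4*store(tab, acc, acc - 3)[acc] <= 1)) && ((!(j >= -2 || j >= tab[4])) ==> (store(tab, e, acc - 1)[j + 2] != 2*j - 7 && tab[h + 2] > -9 && 4*store(tab, e, acc - 1)[acc] <= 1))


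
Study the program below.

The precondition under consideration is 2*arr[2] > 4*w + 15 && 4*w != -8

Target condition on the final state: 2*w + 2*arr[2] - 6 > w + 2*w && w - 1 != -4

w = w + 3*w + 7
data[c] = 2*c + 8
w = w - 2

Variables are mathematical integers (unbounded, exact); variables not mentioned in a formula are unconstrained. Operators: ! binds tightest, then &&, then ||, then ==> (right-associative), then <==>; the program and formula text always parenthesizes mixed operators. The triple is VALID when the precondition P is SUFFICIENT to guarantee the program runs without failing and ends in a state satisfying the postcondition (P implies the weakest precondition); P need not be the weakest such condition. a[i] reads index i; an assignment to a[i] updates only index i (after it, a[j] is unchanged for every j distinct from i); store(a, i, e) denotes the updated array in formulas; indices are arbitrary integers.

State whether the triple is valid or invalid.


Working backward. After the program, the postcondition 2*w + 2*arr[2] - 6 > w + 2*w && w - 1 != -4 must hold; in canonical form it is 2*arr[2] > w + 6 && w != -3.
Before w := w - 2: 2*arr[2] > w + 4 && w != -1
Before data[c] := 2*c + 8: 2*arr[2] > w + 4 && w != -1
Before w := w + 3*w + 7: 2*arr[2] > 4*w + 11 && 4*w != -8
The weakest precondition is 2*arr[2] > 4*w + 11 && 4*w != -8.
Check whether 2*arr[2] > 4*w + 15 && 4*w != -8 implies it.
Every state satisfying the precondition satisfies the weakest precondition: the implication holds.
Answer: valid


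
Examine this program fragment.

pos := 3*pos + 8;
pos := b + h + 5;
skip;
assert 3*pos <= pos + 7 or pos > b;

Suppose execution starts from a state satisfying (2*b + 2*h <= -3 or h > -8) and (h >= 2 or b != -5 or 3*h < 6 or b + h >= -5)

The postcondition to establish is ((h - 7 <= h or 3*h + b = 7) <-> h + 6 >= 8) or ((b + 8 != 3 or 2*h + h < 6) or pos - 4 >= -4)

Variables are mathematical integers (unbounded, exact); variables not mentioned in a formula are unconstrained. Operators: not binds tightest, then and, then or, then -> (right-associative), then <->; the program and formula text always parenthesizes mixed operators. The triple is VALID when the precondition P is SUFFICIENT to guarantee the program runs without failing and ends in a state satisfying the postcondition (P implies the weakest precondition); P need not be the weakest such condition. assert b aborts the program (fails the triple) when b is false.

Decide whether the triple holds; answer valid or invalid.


Working backward. After the program, the postcondition ((h - 7 <= h or 3*h + b = 7) <-> h + 6 >= 8) or ((b + 8 != 3 or 2*h + h < 6) or pos - 4 >= -4) must hold; in canonical form it is h >= 2 or b != -5 or 3*h < 6 or pos >= 0.
Before assert 3*pos <= pos + 7 or pos > b: (2*pos <= 7 or pos > b) and (h >= 2 or b != -5 or 3*h < 6 or pos >= 0)
Before skip: (2*pos <= 7 or pos > b) and (h >= 2 or b != -5 or 3*h < 6 or pos >= 0)
Before pos := b + h + 5: (2*b + 2*h <= -3 or h > -5) and (h >= 2 or b != -5 or 3*h < 6 or b + h >= -5)
Before pos := 3*pos + 8: (2*b + 2*h <= -3 or h > -5) and (h >= 2 or b != -5 or 3*h < 6 or b + h >= -5)
The weakest precondition is (2*b + 2*h <= -3 or h > -5) and (h >= 2 or b != -5 or 3*h < 6 or b + h >= -5).
Check whether (2*b + 2*h <= -3 or h > -8) and (h >= 2 or b != -5 or 3*h < 6 or b + h >= -5) implies it.
Countermodel: at the initial state b = 4, h = -5, the precondition holds but the weakest precondition fails.
Answer: invalid


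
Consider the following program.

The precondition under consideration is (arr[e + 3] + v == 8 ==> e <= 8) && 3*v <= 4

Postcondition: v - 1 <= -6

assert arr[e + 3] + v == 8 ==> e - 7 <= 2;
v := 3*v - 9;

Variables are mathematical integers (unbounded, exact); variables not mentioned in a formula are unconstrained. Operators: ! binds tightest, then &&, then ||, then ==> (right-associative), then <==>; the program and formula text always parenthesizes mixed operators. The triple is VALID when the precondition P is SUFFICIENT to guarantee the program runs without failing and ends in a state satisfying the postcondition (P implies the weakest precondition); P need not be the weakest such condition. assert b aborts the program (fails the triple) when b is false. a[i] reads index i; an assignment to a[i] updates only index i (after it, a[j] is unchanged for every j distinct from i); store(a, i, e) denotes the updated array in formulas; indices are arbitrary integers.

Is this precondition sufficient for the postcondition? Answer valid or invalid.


Working backward. After the program, the postcondition v - 1 <= -6 must hold; in canonical form it is v <= -5.
Before v := 3*v - 9: 3*v <= 4
Before assert arr[e + 3] + v == 8 ==> e - 7 <= 2: (arr[e + 3] + v == 8 ==> e <= 9) && 3*v <= 4
The weakest precondition is (arr[e + 3] + v == 8 ==> e <= 9) && 3*v <= 4.
Check whether (arr[e + 3] + v == 8 ==> e <= 8) && 3*v <= 4 implies it.
Every state satisfying the precondition satisfies the weakest precondition: the implication holds.
Answer: valid


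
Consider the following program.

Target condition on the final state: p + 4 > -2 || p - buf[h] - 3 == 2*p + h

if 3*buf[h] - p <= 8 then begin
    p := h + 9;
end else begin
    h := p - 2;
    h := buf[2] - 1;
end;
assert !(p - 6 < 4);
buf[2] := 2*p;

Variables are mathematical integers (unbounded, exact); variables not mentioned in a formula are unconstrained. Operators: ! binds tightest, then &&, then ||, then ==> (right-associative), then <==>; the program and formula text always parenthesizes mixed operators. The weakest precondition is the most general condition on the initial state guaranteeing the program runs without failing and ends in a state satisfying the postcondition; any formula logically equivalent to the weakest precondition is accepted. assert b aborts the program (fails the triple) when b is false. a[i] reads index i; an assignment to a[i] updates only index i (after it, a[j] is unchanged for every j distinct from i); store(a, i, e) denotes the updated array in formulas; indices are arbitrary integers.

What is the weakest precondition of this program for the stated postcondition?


Working backward. After the program, the postcondition p + 4 > -2 || p - buf[h] - 3 == 2*p + h must hold; in canonical form it is p > -6 || buf[h] + h + p == -3.
Before buf[2] := 2*p: p > -6 || store(buf, 2, 2*p)[h] + h + p == -3
Before assert !(p - 6 < 4): (!(p < 10)) && (p > -6 || store(buf, 2, 2*p)[h] + h + p == -3)
Then branch requires (!(h < 1)) && (h > -15 || store(buf, 2, 2*h + 18)[h] + 2*h == -12); else branch requires (!(p < 10)) && (p > -6 || buf[2] + store(buf, 2, 2*p)[buf[2] - 1] + p == -2).
Before the if: (3*buf[h] <= p + 8 ==> ((!(h < 1)) && (h > -15 || store(buf, 2, 2*h + 18)[h] + 2*h == -12))) && ((!(3*buf[h] <= p + 8)) ==> ((!(p < 10)) && (p > -6 || buf[2] + store(buf, 2, 2*p)[buf[2] - 1] + p == -2)))
Answer: WP = (3*buf[h] <= p + 8 ==> ((!(h < 1)) && (h > -15 || store(buf, 2, 2*h + 18)[h] + 2*h == -12))) && ((!(3*buf[h] <= p + 8)) ==> ((!(p < 10)) && (p > -6 || buf[2] + store(buf, 2, 2*p)[buf[2] - 1] + p == -2)))


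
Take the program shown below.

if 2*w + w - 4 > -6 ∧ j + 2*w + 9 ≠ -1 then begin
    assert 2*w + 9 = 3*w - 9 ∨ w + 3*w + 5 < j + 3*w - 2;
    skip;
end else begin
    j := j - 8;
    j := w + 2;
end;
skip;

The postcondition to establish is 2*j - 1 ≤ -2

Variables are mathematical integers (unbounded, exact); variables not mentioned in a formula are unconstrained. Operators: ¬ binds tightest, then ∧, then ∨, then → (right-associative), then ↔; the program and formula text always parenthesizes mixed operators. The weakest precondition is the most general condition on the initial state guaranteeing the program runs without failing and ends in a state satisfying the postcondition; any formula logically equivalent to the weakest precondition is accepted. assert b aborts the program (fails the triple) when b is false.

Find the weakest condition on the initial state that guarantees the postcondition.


Working backward. After the program, the postcondition 2*j - 1 ≤ -2 must hold; in canonical form it is 2*j ≤ -1.
Before skip: 2*j ≤ -1
Then branch requires (w = 18 ∨ w < j - 7) ∧ 2*j ≤ -1; else branch requires 2*w ≤ -5.
Before the if: ((3*w > -2 ∧ j + 2*w ≠ -10) → ((w = 18 ∨ w < j - 7) ∧ 2*j ≤ -1)) ∧ ((¬(3*w > -2 ∧ j + 2*w ≠ -10)) → 2*w ≤ -5)
Answer: WP = ((3*w > -2 ∧ j + 2*w ≠ -10) → ((w = 18 ∨ w < j - 7) ∧ 2*j ≤ -1)) ∧ ((¬(3*w > -2 ∧ j + 2*w ≠ -10)) → 2*w ≤ -5)


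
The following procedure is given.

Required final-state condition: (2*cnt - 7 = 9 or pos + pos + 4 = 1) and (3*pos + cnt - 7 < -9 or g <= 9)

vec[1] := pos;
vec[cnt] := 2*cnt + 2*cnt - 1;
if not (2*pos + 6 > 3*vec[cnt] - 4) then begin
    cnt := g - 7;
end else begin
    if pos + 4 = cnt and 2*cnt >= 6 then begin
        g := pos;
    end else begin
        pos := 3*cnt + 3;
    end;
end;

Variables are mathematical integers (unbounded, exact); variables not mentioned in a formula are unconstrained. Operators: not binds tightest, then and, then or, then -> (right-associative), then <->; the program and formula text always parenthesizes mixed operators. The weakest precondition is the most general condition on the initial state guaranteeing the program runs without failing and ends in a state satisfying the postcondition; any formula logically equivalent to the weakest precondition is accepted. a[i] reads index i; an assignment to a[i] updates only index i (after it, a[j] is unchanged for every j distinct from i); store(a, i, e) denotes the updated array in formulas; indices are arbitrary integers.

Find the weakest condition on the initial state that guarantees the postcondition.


Working backward. After the program, the postcondition (2*cnt - 7 = 9 or pos + pos + 4 = 1) and (3*pos + cnt - 7 < -9 or g <= 9) must hold; in canonical form it is (2*cnt = 16 or 2*pos = -3) and (cnt + 3*pos < -2 or g <= 9).
Then branch requires (2*g = 30 or 2*pos = -3) and (g + 3*pos < 5 or g <= 9); else branch requires ((pos = cnt - 4 and 2*cnt >= 6) -> ((2*cnt = 16 or 2*pos = -3) and (cnt + 3*pos < -2 or pos <= 9))) and ((not (pos = cnt - 4 and 2*cnt >= 6)) -> ((2*cnt = 16 or 6*cnt = -9) and (10*cnt < -11 or g <= 9))).
Before the if: ((not (2*pos > 3*vec[cnt] - 10)) -> ((2*g = 30 or 2*pos = -3) and (g + 3*pos < 5 or g <= 9))) and (2*pos > 3*vec[cnt] - 10 -> (((pos = cnt - 4 and 2*cnt >= 6) -> ((2*cnt = 16 or 2*pos = -3) and (cnt + 3*pos < -2 or pos <= 9))) and ((not (pos = cnt - 4 and 2*cnt >= 6)) -> ((2*cnt = 16 or 6*cnt = -9) and (10*cnt < -11 or g <= 9)))))
Before vec[cnt] := 2*cnt + 2*cnt - 1: ((not (2*pos > 3*store(vec, cnt, 4*cnt - 1)[cnt] - 10)) -> ((2*g = 30 or 2*pos = -3) and (g + 3*pos < 5 or g <= 9))) and (2*pos > 3*store(vec, cnt, 4*cnt - 1)[cnt] - 10 -> (((pos = cnt - 4 and 2*cnt >= 6) -> ((2*cnt = 16 or 2*pos = -3) and (cnt + 3*pos < -2 or pos <= 9))) and ((not (pos = cnt - 4 and 2*cnt >= 6)) -> ((2*cnt = 16 or 6*cnt = -9) and (10*cnt < -11 or g <= 9)))))
Before vec[1] := pos: ((not (2*pos > 3*store(store(vec, 1, pos), cnt, 4*cnt - 1)[cnt] - 10)) -> ((2*g = 30 or 2*pos = -3) and (g + 3*pos < 5 or g <= 9))) and (2*pos > 3*store(store(vec, 1, pos), cnt, 4*cnt - 1)[cnt] - 10 -> (((pos = cnt - 4 and 2*cnt >= 6) -> ((2*cnt = 16 or 2*pos = -3) and (cnt + 3*pos < -2 or pos <= 9))) and ((not (pos = cnt - 4 and 2*cnt >= 6)) -> ((2*cnt = 16 or 6*cnt = -9) and (10*cnt < -11 or g <= 9)))))
Answer: WP = ((not (2*pos > 3*store(store(vec, 1, pos), cnt, 4*cnt - 1)[cnt] - 10)) -> ((2*g = 30 or 2*pos = -3) and (g + 3*pos < 5 or g <= 9))) and (2*pos > 3*store(store(vec, 1, pos), cnt, 4*cnt - 1)[cnt] - 10 -> (((pos = cnt - 4 and 2*cnt >= 6) -> ((2*cnt = 16 or 2*pos = -3) and (cnt + 3*pos < -2 or pos <= 9))) and ((not (pos = cnt - 4 and 2*cnt >= 6)) -> ((2*cnt = 16 or 6*cnt = -9) and (10*cnt < -11 or g <= 9)))))


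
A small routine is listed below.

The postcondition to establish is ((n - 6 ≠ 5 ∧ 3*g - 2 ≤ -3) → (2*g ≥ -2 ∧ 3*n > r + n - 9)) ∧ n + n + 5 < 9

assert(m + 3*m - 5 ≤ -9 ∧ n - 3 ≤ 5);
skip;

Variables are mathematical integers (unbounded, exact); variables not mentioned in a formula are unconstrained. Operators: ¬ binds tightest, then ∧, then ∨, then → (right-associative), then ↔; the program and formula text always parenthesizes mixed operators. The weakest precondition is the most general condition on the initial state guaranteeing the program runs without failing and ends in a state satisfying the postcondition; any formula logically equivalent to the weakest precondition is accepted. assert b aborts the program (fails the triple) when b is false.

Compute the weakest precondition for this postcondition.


Working backward. After the program, the postcondition ((n - 6 ≠ 5 ∧ 3*g - 2 ≤ -3) → (2*g ≥ -2 ∧ 3*n > r + n - 9)) ∧ n + n + 5 < 9 must hold; in canonical form it is ((n ≠ 11 ∧ 3*g ≤ -1) → (2*g ≥ -2 ∧ 2*n > r - 9)) ∧ 2*n < 4.
Before skip: ((n ≠ 11 ∧ 3*g ≤ -1) → (2*g ≥ -2 ∧ 2*n > r - 9)) ∧ 2*n < 4
Before assert m + 3*m - 5 ≤ -9 ∧ n - 3 ≤ 5: 4*m ≤ -4 ∧ n ≤ 8 ∧ ((n ≠ 11 ∧ 3*g ≤ -1) → (2*g ≥ -2 ∧ 2*n > r - 9)) ∧ 2*n < 4
Answer: WP = 4*m ≤ -4 ∧ n ≤ 8 ∧ ((n ≠ 11 ∧ 3*g ≤ -1) → (2*g ≥ -2 ∧ 2*n > r - 9)) ∧ 2*n < 4


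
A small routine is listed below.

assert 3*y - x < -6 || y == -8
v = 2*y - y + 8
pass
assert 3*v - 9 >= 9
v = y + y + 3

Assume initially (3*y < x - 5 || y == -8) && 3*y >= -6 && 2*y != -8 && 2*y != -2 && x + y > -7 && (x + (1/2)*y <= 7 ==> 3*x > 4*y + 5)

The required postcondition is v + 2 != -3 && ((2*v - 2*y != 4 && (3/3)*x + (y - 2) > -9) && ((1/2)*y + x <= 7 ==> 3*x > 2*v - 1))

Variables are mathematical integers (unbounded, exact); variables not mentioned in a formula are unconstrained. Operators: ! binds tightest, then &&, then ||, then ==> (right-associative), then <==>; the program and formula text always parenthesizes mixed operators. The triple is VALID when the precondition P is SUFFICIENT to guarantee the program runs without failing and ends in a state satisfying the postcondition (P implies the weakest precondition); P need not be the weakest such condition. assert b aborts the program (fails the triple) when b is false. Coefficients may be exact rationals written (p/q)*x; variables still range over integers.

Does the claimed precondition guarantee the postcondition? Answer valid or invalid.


Working backward. After the program, the postcondition v + 2 != -3 && ((2*v - 2*y != 4 && (3/3)*x + (y - 2) > -9) && ((1/2)*y + x <= 7 ==> 3*x > 2*v - 1)) must hold; in canonical form it is v != -5 && 2*v != 2*y + 4 && x + y > -7 && (x + (1/2)*y <= 7 ==> 3*x > 2*v - 1).
Before v := y + y + 3: 2*y != -8 && 2*y != -2 && x + y > -7 && (x + (1/2)*y <= 7 ==> 3*x > 4*y + 5)
Before assert 3*v - 9 >= 9: 3*v >= 18 && 2*y != -8 && 2*y != -2 && x + y > -7 && (x + (1/2)*y <= 7 ==> 3*x > 4*y + 5)
Before skip: 3*v >= 18 && 2*y != -8 && 2*y != -2 && x + y > -7 && (x + (1/2)*y <= 7 ==> 3*x > 4*y + 5)
Before v := 2*y - y + 8: 3*y >= -6 && 2*y != -8 && 2*y != -2 && x + y > -7 && (x + (1/2)*y <= 7 ==> 3*x > 4*y + 5)
Before assert 3*y - x < -6 || y == -8: (3*y < x - 6 || y == -8) && 3*y >= -6 && 2*y != -8 && 2*y != -2 && x + y > -7 && (x + (1/2)*y <= 7 ==> 3*x > 4*y + 5)
The weakest precondition is (3*y < x - 6 || y == -8) && 3*y >= -6 && 2*y != -8 && 2*y != -2 && x + y > -7 && (x + (1/2)*y <= 7 ==> 3*x > 4*y + 5).
Check whether (3*y < x - 5 || y == -8) && 3*y >= -6 && 2*y != -8 && 2*y != -2 && x + y > -7 && (x + (1/2)*y <= 7 ==> 3*x > 4*y + 5) implies it.
Countermodel: at the initial state x = 9, y = 1, the precondition holds but the weakest precondition fails.
Answer: invalid


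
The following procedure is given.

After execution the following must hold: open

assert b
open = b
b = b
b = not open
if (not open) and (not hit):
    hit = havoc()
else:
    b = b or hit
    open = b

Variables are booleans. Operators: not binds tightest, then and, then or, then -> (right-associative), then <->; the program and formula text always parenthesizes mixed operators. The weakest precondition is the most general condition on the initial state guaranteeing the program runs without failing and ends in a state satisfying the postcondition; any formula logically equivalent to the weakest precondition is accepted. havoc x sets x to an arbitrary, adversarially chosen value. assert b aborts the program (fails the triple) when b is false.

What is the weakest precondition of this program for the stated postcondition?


Working backward. After the program, open must hold.
Then branch requires open; else branch requires b or hit.
Before the if: (((not open) and (not hit)) -> open) and ((not ((not open) and (not hit))) -> (b or hit))
Before b := not open: (((not open) and (not hit)) -> open) and ((not ((not open) and (not hit))) -> ((not open) or hit))
Before b := b: (((not open) and (not hit)) -> open) and ((not ((not open) and (not hit))) -> ((not open) or hit))
Before open := b: (((not b) and (not hit)) -> b) and ((not ((not b) and (not hit))) -> ((not b) or hit))
Before assert b: b and (((not b) and (not hit)) -> b) and ((not ((not b) and (not hit))) -> ((not b) or hit))
Answer: WP = b and (((not b) and (not hit)) -> b) and ((not ((not b) and (not hit))) -> ((not b) or hit))


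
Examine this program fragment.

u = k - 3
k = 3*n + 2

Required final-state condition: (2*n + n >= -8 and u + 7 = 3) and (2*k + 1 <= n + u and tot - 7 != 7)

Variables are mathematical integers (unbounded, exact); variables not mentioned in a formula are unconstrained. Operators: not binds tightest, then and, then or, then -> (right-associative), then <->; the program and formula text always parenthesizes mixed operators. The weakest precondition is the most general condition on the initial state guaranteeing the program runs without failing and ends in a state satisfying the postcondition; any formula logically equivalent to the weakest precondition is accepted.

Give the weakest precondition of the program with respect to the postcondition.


Working backward. After the program, the postcondition (2*n + n >= -8 and u + 7 = 3) and (2*k + 1 <= n + u and tot - 7 != 7) must hold; in canonical form it is 3*n >= -8 and u = -4 and 2*k <= n + u - 1 and tot != 14.
Before k := 3*n + 2: 3*n >= -8 and u = -4 and 5*n <= u - 5 and tot != 14
Before u := k - 3: 3*n >= -8 and k = -1 and 5*n <= k - 8 and tot != 14
Answer: WP = 3*n >= -8 and k = -1 and 5*n <= k - 8 and tot != 14


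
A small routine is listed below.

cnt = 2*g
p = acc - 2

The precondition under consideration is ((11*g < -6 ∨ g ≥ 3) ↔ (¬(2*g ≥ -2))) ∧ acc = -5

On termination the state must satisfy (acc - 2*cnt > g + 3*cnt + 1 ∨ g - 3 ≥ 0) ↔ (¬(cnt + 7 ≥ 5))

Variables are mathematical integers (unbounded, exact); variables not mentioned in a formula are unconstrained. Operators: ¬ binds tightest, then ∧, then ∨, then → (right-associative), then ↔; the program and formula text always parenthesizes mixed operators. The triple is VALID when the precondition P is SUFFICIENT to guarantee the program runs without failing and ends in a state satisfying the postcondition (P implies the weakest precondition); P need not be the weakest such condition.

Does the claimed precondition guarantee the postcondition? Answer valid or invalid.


Working backward. After the program, the postcondition (acc - 2*cnt > g + 3*cnt + 1 ∨ g - 3 ≥ 0) ↔ (¬(cnt + 7 ≥ 5)) must hold; in canonical form it is (acc > 5*cnt + g + 1 ∨ g ≥ 3) ↔ (¬(cnt ≥ -2)).
Before p := acc - 2: (acc > 5*cnt + g + 1 ∨ g ≥ 3) ↔ (¬(cnt ≥ -2))
Before cnt := 2*g: (acc > 11*g + 1 ∨ g ≥ 3) ↔ (¬(2*g ≥ -2))
The weakest precondition is (acc > 11*g + 1 ∨ g ≥ 3) ↔ (¬(2*g ≥ -2)).
Check whether ((11*g < -6 ∨ g ≥ 3) ↔ (¬(2*g ≥ -2))) ∧ acc = -5 implies it.
Every state satisfying the precondition satisfies the weakest precondition: the implication holds.
Answer: valid


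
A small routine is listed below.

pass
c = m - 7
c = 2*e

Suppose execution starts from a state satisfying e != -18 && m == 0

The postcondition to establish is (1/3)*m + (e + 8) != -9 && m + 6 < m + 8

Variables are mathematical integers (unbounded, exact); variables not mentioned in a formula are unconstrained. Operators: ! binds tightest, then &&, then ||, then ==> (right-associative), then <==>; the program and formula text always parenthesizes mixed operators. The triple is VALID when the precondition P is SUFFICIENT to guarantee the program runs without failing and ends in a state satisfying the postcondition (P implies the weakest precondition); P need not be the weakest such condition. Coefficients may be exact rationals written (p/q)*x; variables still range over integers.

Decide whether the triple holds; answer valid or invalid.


Working backward. After the program, the postcondition (1/3)*m + (e + 8) != -9 && m + 6 < m + 8 must hold; in canonical form it is e + (1/3)*m != -17.
Before c := 2*e: e + (1/3)*m != -17
Before c := m - 7: e + (1/3)*m != -17
Before skip: e + (1/3)*m != -17
The weakest precondition is e + (1/3)*m != -17.
Check whether e != -18 && m == 0 implies it.
Countermodel: at the initial state e = -17, m = 0, the precondition holds but the weakest precondition fails.
Answer: invalid


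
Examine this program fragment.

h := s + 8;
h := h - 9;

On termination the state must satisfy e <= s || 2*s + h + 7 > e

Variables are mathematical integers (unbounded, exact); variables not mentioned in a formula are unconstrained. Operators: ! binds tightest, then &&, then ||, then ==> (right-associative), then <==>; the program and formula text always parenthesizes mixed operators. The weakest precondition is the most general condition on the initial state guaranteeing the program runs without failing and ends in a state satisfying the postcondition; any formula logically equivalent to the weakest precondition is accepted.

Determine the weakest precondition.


Working backward. After the program, the postcondition e <= s || 2*s + h + 7 > e must hold; in canonical form it is e <= s || h + 2*s > e - 7.
Before h := h - 9: e <= s || h + 2*s > e + 2
Before h := s + 8: e <= s || 3*s > e - 6
Answer: WP = e <= s || 3*s > e - 6


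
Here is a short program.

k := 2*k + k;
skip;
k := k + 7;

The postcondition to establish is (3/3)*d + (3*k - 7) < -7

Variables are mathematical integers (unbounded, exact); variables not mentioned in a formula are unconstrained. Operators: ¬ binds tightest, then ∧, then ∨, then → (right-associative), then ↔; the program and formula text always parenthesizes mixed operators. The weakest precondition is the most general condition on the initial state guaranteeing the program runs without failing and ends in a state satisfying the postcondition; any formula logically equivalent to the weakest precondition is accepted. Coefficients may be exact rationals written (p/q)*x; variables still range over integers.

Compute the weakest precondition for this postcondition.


Working backward. After the program, the postcondition (3/3)*d + (3*k - 7) < -7 must hold; in canonical form it is d + 3*k < 0.
Before k := k + 7: d + 3*k < -21
Before skip: d + 3*k < -21
Before k := 2*k + k: d + 9*k < -21
Answer: WP = d + 9*k < -21


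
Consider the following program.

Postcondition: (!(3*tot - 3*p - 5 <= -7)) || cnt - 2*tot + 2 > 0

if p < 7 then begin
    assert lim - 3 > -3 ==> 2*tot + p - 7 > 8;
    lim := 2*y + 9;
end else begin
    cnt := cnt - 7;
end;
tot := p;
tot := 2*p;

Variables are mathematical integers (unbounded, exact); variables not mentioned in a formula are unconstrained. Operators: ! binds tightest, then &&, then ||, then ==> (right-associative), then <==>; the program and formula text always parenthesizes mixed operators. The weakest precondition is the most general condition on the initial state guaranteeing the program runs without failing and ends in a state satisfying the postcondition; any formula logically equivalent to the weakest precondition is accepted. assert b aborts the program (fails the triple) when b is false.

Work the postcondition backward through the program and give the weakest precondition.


Working backward. After the program, the postcondition (!(3*tot - 3*p - 5 <= -7)) || cnt - 2*tot + 2 > 0 must hold; in canonical form it is (!(3*tot <= 3*p - 2)) || cnt > 2*tot - 2.
Before tot := 2*p: (!(3*p <= -2)) || cnt > 4*p - 2
Before tot := p: (!(3*p <= -2)) || cnt > 4*p - 2
Then branch requires (lim > 0 ==> p + 2*tot > 15) && ((!(3*p <= -2)) || cnt > 4*p - 2); else branch requires (!(3*p <= -2)) || cnt > 4*p + 5.
Before the if: (p < 7 ==> ((lim > 0 ==> p + 2*tot > 15) && ((!(3*p <= -2)) || cnt > 4*p - 2))) && ((!(p < 7)) ==> ((!(3*p <= -2)) || cnt > 4*p + 5))
Answer: WP = (p < 7 ==> ((lim > 0 ==> p + 2*tot > 15) && ((!(3*p <= -2)) || cnt > 4*p - 2))) && ((!(p < 7)) ==> ((!(3*p <= -2)) || cnt > 4*p + 5))


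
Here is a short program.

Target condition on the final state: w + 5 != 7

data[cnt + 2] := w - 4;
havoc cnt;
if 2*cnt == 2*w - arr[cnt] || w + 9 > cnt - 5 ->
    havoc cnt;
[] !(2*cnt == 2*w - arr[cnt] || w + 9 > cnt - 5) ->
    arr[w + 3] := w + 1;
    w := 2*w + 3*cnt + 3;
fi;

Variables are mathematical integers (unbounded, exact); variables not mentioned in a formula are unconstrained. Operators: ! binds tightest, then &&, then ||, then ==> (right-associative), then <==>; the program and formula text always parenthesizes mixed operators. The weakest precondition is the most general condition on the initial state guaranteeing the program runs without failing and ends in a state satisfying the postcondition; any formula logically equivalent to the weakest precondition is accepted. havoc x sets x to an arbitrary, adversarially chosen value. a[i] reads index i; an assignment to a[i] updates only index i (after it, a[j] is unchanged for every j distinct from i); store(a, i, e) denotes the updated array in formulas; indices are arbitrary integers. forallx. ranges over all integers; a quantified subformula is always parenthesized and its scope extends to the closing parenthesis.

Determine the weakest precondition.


Working backward. After the program, the postcondition w + 5 != 7 must hold; in canonical form it is w != 2.
Then branch requires w != 2; else branch requires 3*cnt + 2*w != -1.
Before the if: ((arr[cnt] + 2*cnt == 2*w || w > cnt - 14) ==> w != 2) && ((!(arr[cnt] + 2*cnt == 2*w || w > cnt - 14)) ==> 3*cnt + 2*w != -1)
Before havoc cnt: forall cnt_1. (((arr[cnt_1] + 2*cnt_1 == 2*w || w > cnt_1 - 14) ==> w != 2) && ((!(arr[cnt_1] + 2*cnt_1 == 2*w || w > cnt_1 - 14)) ==> 3*cnt_1 + 2*w != -1))
Before data[cnt + 2] := w - 4: forall cnt_1. (((arr[cnt_1] + 2*cnt_1 == 2*w || w > cnt_1 - 14) ==> w != 2) && ((!(arr[cnt_1] + 2*cnt_1 == 2*w || w > cnt_1 - 14)) ==> 3*cnt_1 + 2*w != -1))
Answer: WP = forall cnt_1. (((arr[cnt_1] + 2*cnt_1 == 2*w || w > cnt_1 - 14) ==> w != 2) && ((!(arr[cnt_1] + 2*cnt_1 == 2*w || w > cnt_1 - 14)) ==> 3*cnt_1 + 2*w != -1))


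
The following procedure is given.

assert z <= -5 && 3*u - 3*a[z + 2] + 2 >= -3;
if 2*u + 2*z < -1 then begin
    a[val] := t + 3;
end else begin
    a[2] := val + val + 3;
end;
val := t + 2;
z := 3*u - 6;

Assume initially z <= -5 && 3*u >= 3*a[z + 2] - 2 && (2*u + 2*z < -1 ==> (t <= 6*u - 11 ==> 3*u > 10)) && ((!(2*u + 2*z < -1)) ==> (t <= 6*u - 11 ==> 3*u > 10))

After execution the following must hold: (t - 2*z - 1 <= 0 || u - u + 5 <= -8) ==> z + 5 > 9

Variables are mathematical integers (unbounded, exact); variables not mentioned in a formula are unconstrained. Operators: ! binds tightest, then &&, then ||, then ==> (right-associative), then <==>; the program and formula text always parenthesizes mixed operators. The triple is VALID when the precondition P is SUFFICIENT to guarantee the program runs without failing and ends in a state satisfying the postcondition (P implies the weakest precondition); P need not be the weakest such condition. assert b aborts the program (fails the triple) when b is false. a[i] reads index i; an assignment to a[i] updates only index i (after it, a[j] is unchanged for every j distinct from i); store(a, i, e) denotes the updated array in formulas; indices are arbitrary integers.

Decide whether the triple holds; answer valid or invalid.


Working backward. After the program, the postcondition (t - 2*z - 1 <= 0 || u - u + 5 <= -8) ==> z + 5 > 9 must hold; in canonical form it is t <= 2*z + 1 ==> z > 4.
Before z := 3*u - 6: t <= 6*u - 11 ==> 3*u > 10
Before val := t + 2: t <= 6*u - 11 ==> 3*u > 10
Then branch requires t <= 6*u - 11 ==> 3*u > 10; else branch requires t <= 6*u - 11 ==> 3*u > 10.
Before the if: (2*u + 2*z < -1 ==> (t <= 6*u - 11 ==> 3*u > 10)) && ((!(2*u + 2*z < -1)) ==> (t <= 6*u - 11 ==> 3*u > 10))
Before assert z <= -5 && 3*u - 3*a[z + 2] + 2 >= -3: z <= -5 && 3*u >= 3*a[z + 2] - 5 && (2*u + 2*z < -1 ==> (t <= 6*u - 11 ==> 3*u > 10)) && ((!(2*u + 2*z < -1)) ==> (t <= 6*u - 11 ==> 3*u > 10))
The weakest precondition is z <= -5 && 3*u >= 3*a[z + 2] - 5 && (2*u + 2*z < -1 ==> (t <= 6*u - 11 ==> 3*u > 10)) && ((!(2*u + 2*z < -1)) ==> (t <= 6*u - 11 ==> 3*u > 10)).
Check whether z <= -5 && 3*u >= 3*a[z + 2] - 2 && (2*u + 2*z < -1 ==> (t <= 6*u - 11 ==> 3*u > 10)) && ((!(2*u + 2*z < -1)) ==> (t <= 6*u - 11 ==> 3*u > 10)) implies it.
Every state satisfying the precondition satisfies the weakest precondition: the implication holds.
Answer: valid


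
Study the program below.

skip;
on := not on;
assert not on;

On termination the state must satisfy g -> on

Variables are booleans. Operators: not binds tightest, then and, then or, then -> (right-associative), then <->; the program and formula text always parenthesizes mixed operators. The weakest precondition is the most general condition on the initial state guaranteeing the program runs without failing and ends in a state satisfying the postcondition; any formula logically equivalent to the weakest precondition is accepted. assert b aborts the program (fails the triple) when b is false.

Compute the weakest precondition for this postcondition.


Working backward. After the program, g -> on must hold.
Before assert not on: (not on) and (g -> on)
Before on := not on: on and (g -> (not on))
Before skip: on and (g -> (not on))
Answer: WP = on and (g -> (not on))


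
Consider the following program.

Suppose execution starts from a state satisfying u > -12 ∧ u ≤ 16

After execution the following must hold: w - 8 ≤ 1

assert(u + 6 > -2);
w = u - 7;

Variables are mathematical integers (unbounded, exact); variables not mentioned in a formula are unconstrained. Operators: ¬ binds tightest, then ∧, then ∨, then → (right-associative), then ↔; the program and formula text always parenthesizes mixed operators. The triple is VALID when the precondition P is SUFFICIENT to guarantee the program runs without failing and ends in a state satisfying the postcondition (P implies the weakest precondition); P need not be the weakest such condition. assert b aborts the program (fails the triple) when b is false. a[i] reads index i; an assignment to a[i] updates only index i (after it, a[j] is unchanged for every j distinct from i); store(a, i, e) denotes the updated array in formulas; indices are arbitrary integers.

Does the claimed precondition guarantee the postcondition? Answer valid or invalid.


Working backward. After the program, the postcondition w - 8 ≤ 1 must hold; in canonical form it is w ≤ 9.
Before w := u - 7: u ≤ 16
Before assert u + 6 > -2: u > -8 ∧ u ≤ 16
The weakest precondition is u > -8 ∧ u ≤ 16.
Check whether u > -12 ∧ u ≤ 16 implies it.
Countermodel: at the initial state u = -11, the precondition holds but the weakest precondition fails.
Answer: invalid
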